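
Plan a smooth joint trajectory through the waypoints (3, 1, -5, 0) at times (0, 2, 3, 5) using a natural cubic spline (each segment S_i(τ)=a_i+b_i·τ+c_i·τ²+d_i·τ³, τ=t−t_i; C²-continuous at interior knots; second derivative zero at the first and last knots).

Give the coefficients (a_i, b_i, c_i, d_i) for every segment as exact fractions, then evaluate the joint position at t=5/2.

  seg 0: a=3 b=6/5 c=0 d=-11/20
  seg 1: a=1 b=-27/5 c=-33/10 d=27/10
  seg 2: a=-5 b=-39/10 c=24/5 d=-4/5
S(5/2) = -35/16

Δ: Δ0=-1, Δ1=-6, Δ2=5/2
row 1: diag=6, rhs=-30; c'=1/6, d'=-5
row 2: denom=6−1·1/6=35/6; d'=(51−1·-5)/(35/6)=48/5
back: M2=48/5
back: M1=-5−1/6·48/5=-33/5
M: M0=0, M1=-33/5, M2=48/5, M3=0
seg 0: a=3, c=M0/2=0, d=(M1−M0)/(6·2)=-11/20, b=Δ0−h0·(2M0+M1)/6=6/5
seg 1: a=1, c=M1/2=-33/10, d=(M2−M1)/(6·1)=27/10, b=Δ1−h1·(2M1+M2)/6=-27/5
seg 2: a=-5, c=M2/2=24/5, d=(M3−M2)/(6·2)=-4/5, b=Δ2−h2·(2M2+M3)/6=-39/10
t_q=5/2 → seg 1, τ=1/2; S=1+-27/5·τ+-33/10·τ²+27/10·τ³=-35/16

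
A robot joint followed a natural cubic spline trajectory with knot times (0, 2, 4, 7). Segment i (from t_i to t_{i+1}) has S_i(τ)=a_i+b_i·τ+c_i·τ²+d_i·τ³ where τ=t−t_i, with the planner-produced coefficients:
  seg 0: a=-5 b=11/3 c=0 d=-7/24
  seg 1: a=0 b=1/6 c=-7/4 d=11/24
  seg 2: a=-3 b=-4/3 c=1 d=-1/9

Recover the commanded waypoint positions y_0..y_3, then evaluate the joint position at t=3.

y_0=-5 y_1=0 y_2=-3 y_3=-1
S(3) = -9/8

y_0 = S_0(0) = a_0 = -5
y_1 = S_1(0) = a_1 = 0
y_2 = S_2(0) = a_2 = -3
y_3 = S_2(3) = -1
t_q=3 is in segment 1 (τ=1); S_1(τ)=-9/8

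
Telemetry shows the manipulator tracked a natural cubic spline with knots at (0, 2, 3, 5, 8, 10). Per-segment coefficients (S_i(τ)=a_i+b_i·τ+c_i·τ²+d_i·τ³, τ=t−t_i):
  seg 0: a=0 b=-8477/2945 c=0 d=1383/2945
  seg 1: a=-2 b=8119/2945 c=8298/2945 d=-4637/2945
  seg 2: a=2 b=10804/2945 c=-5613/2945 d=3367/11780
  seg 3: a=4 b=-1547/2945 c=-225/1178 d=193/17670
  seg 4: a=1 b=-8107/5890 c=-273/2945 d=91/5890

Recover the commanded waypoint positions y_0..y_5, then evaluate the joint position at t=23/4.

y_0 = S_0(0) = a_0 = 0
y_1 = S_1(0) = a_1 = -2
y_2 = S_2(0) = a_2 = 2
y_3 = S_3(0) = a_3 = 4
y_4 = S_4(0) = a_4 = 1
y_5 = S_4(2) = -2
t_q=23/4 is in segment 3 (τ=3/4); S_3(τ)=264113/75392

y_0=0 y_1=-2 y_2=2 y_3=4 y_4=1 y_5=-2
S(23/4) = 264113/75392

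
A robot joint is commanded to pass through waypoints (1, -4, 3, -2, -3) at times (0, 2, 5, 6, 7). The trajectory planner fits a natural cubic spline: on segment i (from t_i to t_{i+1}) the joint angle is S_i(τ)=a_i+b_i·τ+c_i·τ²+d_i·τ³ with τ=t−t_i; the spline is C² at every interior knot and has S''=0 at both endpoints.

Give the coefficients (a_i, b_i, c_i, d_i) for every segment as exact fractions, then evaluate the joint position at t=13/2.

Δ: Δ0=-5/2, Δ1=7/3, Δ2=-5, Δ3=-1
row 1: diag=10, rhs=29; c'=3/10, d'=29/10
row 2: denom=8−3·3/10=71/10; d'=(-44−3·29/10)/(71/10)=-527/71
row 3: denom=4−1·10/71=274/71; d'=(24−1·-527/71)/(274/71)=2231/274
back: M3=2231/274
back: M2=-527/71−10/71·2231/274=-1174/137
back: M1=29/10−3/10·-1174/137=1499/274
M: M0=0, M1=1499/274, M2=-1174/137, M3=2231/274, M4=0
seg 0: a=1, c=M0/2=0, d=(M1−M0)/(6·2)=1499/3288, b=Δ0−h0·(2M0+M1)/6=-1777/411
seg 1: a=-4, c=M1/2=1499/548, d=(M2−M1)/(6·3)=-3847/4932, b=Δ1−h1·(2M1+M2)/6=943/822
seg 2: a=3, c=M2/2=-587/137, d=(M3−M2)/(6·1)=4579/1644, b=Δ2−h2·(2M2+M3)/6=-5755/1644
seg 3: a=-2, c=M3/2=2231/548, d=(M4−M3)/(6·1)=-2231/1644, b=Δ3−h3·(2M3+M4)/6=-3053/822
t_q=13/2 → seg 3, τ=1/2; S=-2+-3053/822·τ+2231/548·τ²+-2231/1644·τ³=-13191/4384

  seg 0: a=1 b=-1777/411 c=0 d=1499/3288
  seg 1: a=-4 b=943/822 c=1499/548 d=-3847/4932
  seg 2: a=3 b=-5755/1644 c=-587/137 d=4579/1644
  seg 3: a=-2 b=-3053/822 c=2231/548 d=-2231/1644
S(13/2) = -13191/4384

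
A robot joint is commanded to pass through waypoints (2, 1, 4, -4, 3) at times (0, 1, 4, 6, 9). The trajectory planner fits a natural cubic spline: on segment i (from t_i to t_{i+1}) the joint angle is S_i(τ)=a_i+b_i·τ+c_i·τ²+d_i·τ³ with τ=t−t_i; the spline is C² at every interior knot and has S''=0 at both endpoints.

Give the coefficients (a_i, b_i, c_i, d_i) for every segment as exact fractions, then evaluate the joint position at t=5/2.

  seg 0: a=2 b=-529/339 c=0 d=190/339
  seg 1: a=1 b=41/339 c=190/113 d=-1412/3051
  seg 2: a=4 b=-775/339 c=-842/339 d=1103/1356
  seg 3: a=-4 b=-278/113 c=1625/678 d=-1625/6102
S(5/2) = 769/226

Δ: Δ0=-1, Δ1=1, Δ2=-4, Δ3=7/3
row 1: diag=8, rhs=12; c'=3/8, d'=3/2
row 2: denom=10−3·3/8=71/8; d'=(-30−3·3/2)/(71/8)=-276/71
row 3: denom=10−2·16/71=678/71; d'=(38−2·-276/71)/(678/71)=1625/339
back: M3=1625/339
back: M2=-276/71−16/71·1625/339=-1684/339
back: M1=3/2−3/8·-1684/339=380/113
M: M0=0, M1=380/113, M2=-1684/339, M3=1625/339, M4=0
seg 0: a=2, c=M0/2=0, d=(M1−M0)/(6·1)=190/339, b=Δ0−h0·(2M0+M1)/6=-529/339
seg 1: a=1, c=M1/2=190/113, d=(M2−M1)/(6·3)=-1412/3051, b=Δ1−h1·(2M1+M2)/6=41/339
seg 2: a=4, c=M2/2=-842/339, d=(M3−M2)/(6·2)=1103/1356, b=Δ2−h2·(2M2+M3)/6=-775/339
seg 3: a=-4, c=M3/2=1625/678, d=(M4−M3)/(6·3)=-1625/6102, b=Δ3−h3·(2M3+M4)/6=-278/113
t_q=5/2 → seg 1, τ=3/2; S=1+41/339·τ+190/113·τ²+-1412/3051·τ³=769/226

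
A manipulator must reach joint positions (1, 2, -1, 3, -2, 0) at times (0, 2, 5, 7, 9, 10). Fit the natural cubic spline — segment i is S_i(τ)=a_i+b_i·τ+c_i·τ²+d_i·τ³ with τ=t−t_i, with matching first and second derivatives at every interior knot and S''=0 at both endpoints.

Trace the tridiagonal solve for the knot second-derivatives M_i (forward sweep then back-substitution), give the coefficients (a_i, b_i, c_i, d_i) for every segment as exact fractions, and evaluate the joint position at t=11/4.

  seg 0: a=1 b=2177/1882 c=0 d=-309/1882
  seg 1: a=2 b=-1531/1882 c=-927/941 d=579/1882
  seg 2: a=-1 b=1489/941 c=3357/1882 d=-741/941
  seg 3: a=3 b=-689/941 c=-5535/1882 d=7743/7528
  seg 4: a=-2 b=-289/1882 c=12159/3764 d=-4053/3764
S(11/4) = 116297/120448

Δ: Δ0=1/2, Δ1=-1, Δ2=2, Δ3=-5/2, Δ4=2
row 1: diag=10, rhs=-9; c'=3/10, d'=-9/10
row 2: denom=10−3·3/10=91/10; d'=(18−3·-9/10)/(91/10)=207/91
row 3: denom=8−2·20/91=688/91; d'=(-27−2·207/91)/(688/91)=-2871/688
row 4: denom=6−2·91/344=941/172; d'=(27−2·-2871/688)/(941/172)=12159/1882
back: M4=12159/1882
back: M3=-2871/688−91/344·12159/1882=-5535/941
back: M2=207/91−20/91·-5535/941=3357/941
back: M1=-9/10−3/10·3357/941=-1854/941
M: M0=0, M1=-1854/941, M2=3357/941, M3=-5535/941, M4=12159/1882, M5=0
seg 0: a=1, c=M0/2=0, d=(M1−M0)/(6·2)=-309/1882, b=Δ0−h0·(2M0+M1)/6=2177/1882
seg 1: a=2, c=M1/2=-927/941, d=(M2−M1)/(6·3)=579/1882, b=Δ1−h1·(2M1+M2)/6=-1531/1882
seg 2: a=-1, c=M2/2=3357/1882, d=(M3−M2)/(6·2)=-741/941, b=Δ2−h2·(2M2+M3)/6=1489/941
seg 3: a=3, c=M3/2=-5535/1882, d=(M4−M3)/(6·2)=7743/7528, b=Δ3−h3·(2M3+M4)/6=-689/941
seg 4: a=-2, c=M4/2=12159/3764, d=(M5−M4)/(6·1)=-4053/3764, b=Δ4−h4·(2M4+M5)/6=-289/1882
t_q=11/4 → seg 1, τ=3/4; S=2+-1531/1882·τ+-927/941·τ²+579/1882·τ³=116297/120448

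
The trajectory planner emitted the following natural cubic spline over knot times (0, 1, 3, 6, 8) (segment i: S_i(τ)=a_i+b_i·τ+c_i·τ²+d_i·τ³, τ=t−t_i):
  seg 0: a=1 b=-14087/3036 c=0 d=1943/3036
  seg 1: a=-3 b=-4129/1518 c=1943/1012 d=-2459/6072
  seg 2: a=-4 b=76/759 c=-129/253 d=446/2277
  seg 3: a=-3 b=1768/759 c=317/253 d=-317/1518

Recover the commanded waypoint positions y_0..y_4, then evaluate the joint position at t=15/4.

y_0=1 y_1=-3 y_2=-4 y_3=-3 y_4=5
S(15/4) = -3039/736

y_0 = S_0(0) = a_0 = 1
y_1 = S_1(0) = a_1 = -3
y_2 = S_2(0) = a_2 = -4
y_3 = S_3(0) = a_3 = -3
y_4 = S_3(2) = 5
t_q=15/4 is in segment 2 (τ=3/4); S_2(τ)=-3039/736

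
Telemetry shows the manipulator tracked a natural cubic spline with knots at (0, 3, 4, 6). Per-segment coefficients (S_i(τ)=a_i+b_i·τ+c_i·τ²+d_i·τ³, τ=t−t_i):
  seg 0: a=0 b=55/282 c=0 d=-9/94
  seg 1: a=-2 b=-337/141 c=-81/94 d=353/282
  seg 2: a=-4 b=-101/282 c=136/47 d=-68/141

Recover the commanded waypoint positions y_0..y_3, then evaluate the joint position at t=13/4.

y_0 = S_0(0) = a_0 = 0
y_1 = S_1(0) = a_1 = -2
y_2 = S_2(0) = a_2 = -4
y_3 = S_2(2) = 3
t_q=13/4 is in segment 1 (τ=1/4); S_1(τ)=-15833/6016

y_0=0 y_1=-2 y_2=-4 y_3=3
S(13/4) = -15833/6016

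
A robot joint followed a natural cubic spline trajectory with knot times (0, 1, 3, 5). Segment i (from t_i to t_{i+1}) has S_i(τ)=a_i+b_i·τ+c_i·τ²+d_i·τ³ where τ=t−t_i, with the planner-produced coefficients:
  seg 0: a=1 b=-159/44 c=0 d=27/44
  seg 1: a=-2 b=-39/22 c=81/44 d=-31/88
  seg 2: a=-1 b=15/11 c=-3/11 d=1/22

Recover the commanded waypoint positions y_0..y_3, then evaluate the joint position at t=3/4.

y_0 = S_0(0) = a_0 = 1
y_1 = S_1(0) = a_1 = -2
y_2 = S_2(0) = a_2 = -1
y_3 = S_2(2) = 1
t_q=3/4 is in segment 0 (τ=3/4); S_0(τ)=-4087/2816

y_0=1 y_1=-2 y_2=-1 y_3=1
S(3/4) = -4087/2816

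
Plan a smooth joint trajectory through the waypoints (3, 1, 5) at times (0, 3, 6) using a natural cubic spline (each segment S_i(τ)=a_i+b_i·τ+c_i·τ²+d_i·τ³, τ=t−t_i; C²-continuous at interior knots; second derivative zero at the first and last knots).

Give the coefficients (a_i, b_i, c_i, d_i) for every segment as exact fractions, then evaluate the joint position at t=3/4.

  seg 0: a=3 b=-7/6 c=0 d=1/18
  seg 1: a=1 b=1/3 c=1/2 d=-1/18
S(3/4) = 275/128

Δ: Δ0=-2/3, Δ1=4/3
row 1: diag=12, rhs=12; c'=1/4, d'=1
back: M1=1
M: M0=0, M1=1, M2=0
seg 0: a=3, c=M0/2=0, d=(M1−M0)/(6·3)=1/18, b=Δ0−h0·(2M0+M1)/6=-7/6
seg 1: a=1, c=M1/2=1/2, d=(M2−M1)/(6·3)=-1/18, b=Δ1−h1·(2M1+M2)/6=1/3
t_q=3/4 → seg 0, τ=3/4; S=3+-7/6·τ+0·τ²+1/18·τ³=275/128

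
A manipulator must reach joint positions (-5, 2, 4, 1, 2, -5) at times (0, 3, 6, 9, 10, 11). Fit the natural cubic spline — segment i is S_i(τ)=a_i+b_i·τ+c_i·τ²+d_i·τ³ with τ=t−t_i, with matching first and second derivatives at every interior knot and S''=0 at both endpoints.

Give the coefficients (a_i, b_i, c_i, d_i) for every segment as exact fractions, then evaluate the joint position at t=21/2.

  seg 0: a=-5 b=1060/417 c=0 d=-29/1251
  seg 1: a=2 b=799/417 c=-29/139 d=-260/3753
  seg 2: a=4 b=-503/417 c=-347/417 d=1127/3753
  seg 3: a=1 b=796/417 c=260/139 d=-1159/417
  seg 4: a=2 b=-1121/417 c=-899/139 d=899/417
S(21/2) = -769/1112

Δ: Δ0=7/3, Δ1=2/3, Δ2=-1, Δ3=1, Δ4=-7
row 1: diag=12, rhs=-10; c'=1/4, d'=-5/6
row 2: denom=12−3·1/4=45/4; d'=(-10−3·-5/6)/(45/4)=-2/3
row 3: denom=8−3·4/15=36/5; d'=(12−3·-2/3)/(36/5)=35/18
row 4: denom=4−1·5/36=139/36; d'=(-48−1·35/18)/(139/36)=-1798/139
back: M4=-1798/139
back: M3=35/18−5/36·-1798/139=520/139
back: M2=-2/3−4/15·520/139=-694/417
back: M1=-5/6−1/4·-694/417=-58/139
M: M0=0, M1=-58/139, M2=-694/417, M3=520/139, M4=-1798/139, M5=0
seg 0: a=-5, c=M0/2=0, d=(M1−M0)/(6·3)=-29/1251, b=Δ0−h0·(2M0+M1)/6=1060/417
seg 1: a=2, c=M1/2=-29/139, d=(M2−M1)/(6·3)=-260/3753, b=Δ1−h1·(2M1+M2)/6=799/417
seg 2: a=4, c=M2/2=-347/417, d=(M3−M2)/(6·3)=1127/3753, b=Δ2−h2·(2M2+M3)/6=-503/417
seg 3: a=1, c=M3/2=260/139, d=(M4−M3)/(6·1)=-1159/417, b=Δ3−h3·(2M3+M4)/6=796/417
seg 4: a=2, c=M4/2=-899/139, d=(M5−M4)/(6·1)=899/417, b=Δ4−h4·(2M4+M5)/6=-1121/417
t_q=21/2 → seg 4, τ=1/2; S=2+-1121/417·τ+-899/139·τ²+899/417·τ³=-769/1112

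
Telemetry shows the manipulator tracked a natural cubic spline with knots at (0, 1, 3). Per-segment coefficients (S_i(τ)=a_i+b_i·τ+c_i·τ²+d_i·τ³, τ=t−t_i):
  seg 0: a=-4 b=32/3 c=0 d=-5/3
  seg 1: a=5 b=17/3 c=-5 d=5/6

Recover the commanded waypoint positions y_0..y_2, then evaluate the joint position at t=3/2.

y_0=-4 y_1=5 y_2=3
S(3/2) = 107/16

y_0 = S_0(0) = a_0 = -4
y_1 = S_1(0) = a_1 = 5
y_2 = S_1(2) = 3
t_q=3/2 is in segment 1 (τ=1/2); S_1(τ)=107/16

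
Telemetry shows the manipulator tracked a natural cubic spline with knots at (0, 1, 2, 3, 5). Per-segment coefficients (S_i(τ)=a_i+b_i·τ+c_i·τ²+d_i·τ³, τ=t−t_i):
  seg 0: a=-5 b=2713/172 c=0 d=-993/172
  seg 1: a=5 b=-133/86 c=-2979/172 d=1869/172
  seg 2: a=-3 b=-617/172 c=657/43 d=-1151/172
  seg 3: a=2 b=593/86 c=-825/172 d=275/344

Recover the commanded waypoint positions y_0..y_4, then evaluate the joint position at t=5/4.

y_0 = S_0(0) = a_0 = -5
y_1 = S_1(0) = a_1 = 5
y_2 = S_2(0) = a_2 = -3
y_3 = S_3(0) = a_3 = 2
y_4 = S_3(2) = 3
t_q=5/4 is in segment 1 (τ=1/4); S_1(τ)=40737/11008

y_0=-5 y_1=5 y_2=-3 y_3=2 y_4=3
S(5/4) = 40737/11008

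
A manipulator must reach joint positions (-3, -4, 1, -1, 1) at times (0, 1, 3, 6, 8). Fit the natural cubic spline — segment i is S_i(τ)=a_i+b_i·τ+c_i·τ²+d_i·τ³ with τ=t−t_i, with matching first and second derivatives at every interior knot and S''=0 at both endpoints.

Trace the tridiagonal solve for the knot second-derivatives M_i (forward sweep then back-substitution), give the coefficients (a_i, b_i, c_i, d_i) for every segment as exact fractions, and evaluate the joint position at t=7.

Δ: Δ0=-1, Δ1=5/2, Δ2=-2/3, Δ3=1
row 1: diag=6, rhs=21; c'=1/3, d'=7/2
row 2: denom=10−2·1/3=28/3; d'=(-19−2·7/2)/(28/3)=-39/14
row 3: denom=10−3·9/28=253/28; d'=(10−3·-39/14)/(253/28)=514/253
back: M3=514/253
back: M2=-39/14−9/28·514/253=-870/253
back: M1=7/2−1/3·-870/253=2351/506
M: M0=0, M1=2351/506, M2=-870/253, M3=514/253, M4=0
seg 0: a=-3, c=M0/2=0, d=(M1−M0)/(6·1)=2351/3036, b=Δ0−h0·(2M0+M1)/6=-5387/3036
seg 1: a=-4, c=M1/2=2351/1012, d=(M2−M1)/(6·2)=-4091/6072, b=Δ1−h1·(2M1+M2)/6=833/1518
seg 2: a=1, c=M2/2=-435/253, d=(M3−M2)/(6·3)=692/2277, b=Δ2−h2·(2M2+M3)/6=1333/759
seg 3: a=-1, c=M3/2=257/253, d=(M4−M3)/(6·2)=-257/1518, b=Δ3−h3·(2M3+M4)/6=-269/759
t_q=7 → seg 3, τ=1; S=-1+-269/759·τ+257/253·τ²+-257/1518·τ³=-257/506

  seg 0: a=-3 b=-5387/3036 c=0 d=2351/3036
  seg 1: a=-4 b=833/1518 c=2351/1012 d=-4091/6072
  seg 2: a=1 b=1333/759 c=-435/253 d=692/2277
  seg 3: a=-1 b=-269/759 c=257/253 d=-257/1518
S(7) = -257/506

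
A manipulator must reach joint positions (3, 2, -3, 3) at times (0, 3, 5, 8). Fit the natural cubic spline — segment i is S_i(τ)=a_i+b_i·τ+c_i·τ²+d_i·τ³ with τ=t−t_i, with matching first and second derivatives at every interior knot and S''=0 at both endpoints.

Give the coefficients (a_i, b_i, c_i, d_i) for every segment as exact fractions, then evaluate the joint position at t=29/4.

  seg 0: a=3 b=5/8 c=0 d=-23/216
  seg 1: a=2 b=-9/4 c=-23/24 d=5/12
  seg 2: a=-3 b=-13/12 c=37/24 d=-37/216
S(29/4) = 213/512

Δ: Δ0=-1/3, Δ1=-5/2, Δ2=2
row 1: diag=10, rhs=-13; c'=1/5, d'=-13/10
row 2: denom=10−2·1/5=48/5; d'=(27−2·-13/10)/(48/5)=37/12
back: M2=37/12
back: M1=-13/10−1/5·37/12=-23/12
M: M0=0, M1=-23/12, M2=37/12, M3=0
seg 0: a=3, c=M0/2=0, d=(M1−M0)/(6·3)=-23/216, b=Δ0−h0·(2M0+M1)/6=5/8
seg 1: a=2, c=M1/2=-23/24, d=(M2−M1)/(6·2)=5/12, b=Δ1−h1·(2M1+M2)/6=-9/4
seg 2: a=-3, c=M2/2=37/24, d=(M3−M2)/(6·3)=-37/216, b=Δ2−h2·(2M2+M3)/6=-13/12
t_q=29/4 → seg 2, τ=9/4; S=-3+-13/12·τ+37/24·τ²+-37/216·τ³=213/512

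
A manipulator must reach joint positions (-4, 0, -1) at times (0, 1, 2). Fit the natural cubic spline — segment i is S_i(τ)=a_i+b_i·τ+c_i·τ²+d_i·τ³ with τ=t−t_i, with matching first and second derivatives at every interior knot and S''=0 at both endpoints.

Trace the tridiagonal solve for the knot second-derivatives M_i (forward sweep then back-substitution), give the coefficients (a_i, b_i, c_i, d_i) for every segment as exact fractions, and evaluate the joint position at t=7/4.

Δ: Δ0=4, Δ1=-1
row 1: diag=4, rhs=-30; c'=1/4, d'=-15/2
back: M1=-15/2
M: M0=0, M1=-15/2, M2=0
seg 0: a=-4, c=M0/2=0, d=(M1−M0)/(6·1)=-5/4, b=Δ0−h0·(2M0+M1)/6=21/4
seg 1: a=0, c=M1/2=-15/4, d=(M2−M1)/(6·1)=5/4, b=Δ1−h1·(2M1+M2)/6=3/2
t_q=7/4 → seg 1, τ=3/4; S=0+3/2·τ+-15/4·τ²+5/4·τ³=-117/256

  seg 0: a=-4 b=21/4 c=0 d=-5/4
  seg 1: a=0 b=3/2 c=-15/4 d=5/4
S(7/4) = -117/256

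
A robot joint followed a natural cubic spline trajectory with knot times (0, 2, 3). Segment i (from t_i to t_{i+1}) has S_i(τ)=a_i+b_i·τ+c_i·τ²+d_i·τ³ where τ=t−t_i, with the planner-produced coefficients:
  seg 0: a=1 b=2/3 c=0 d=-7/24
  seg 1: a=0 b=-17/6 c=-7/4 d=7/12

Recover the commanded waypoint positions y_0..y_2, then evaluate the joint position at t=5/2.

y_0=1 y_1=0 y_2=-4
S(5/2) = -57/32

y_0 = S_0(0) = a_0 = 1
y_1 = S_1(0) = a_1 = 0
y_2 = S_1(1) = -4
t_q=5/2 is in segment 1 (τ=1/2); S_1(τ)=-57/32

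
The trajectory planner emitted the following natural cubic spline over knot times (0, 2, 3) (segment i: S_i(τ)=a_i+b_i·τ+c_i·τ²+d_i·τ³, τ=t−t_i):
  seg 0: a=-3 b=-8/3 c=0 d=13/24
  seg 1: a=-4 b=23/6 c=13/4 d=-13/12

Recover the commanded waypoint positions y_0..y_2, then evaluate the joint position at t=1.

y_0 = S_0(0) = a_0 = -3
y_1 = S_1(0) = a_1 = -4
y_2 = S_1(1) = 2
t_q=1 is in segment 0 (τ=1); S_0(τ)=-41/8

y_0=-3 y_1=-4 y_2=2
S(1) = -41/8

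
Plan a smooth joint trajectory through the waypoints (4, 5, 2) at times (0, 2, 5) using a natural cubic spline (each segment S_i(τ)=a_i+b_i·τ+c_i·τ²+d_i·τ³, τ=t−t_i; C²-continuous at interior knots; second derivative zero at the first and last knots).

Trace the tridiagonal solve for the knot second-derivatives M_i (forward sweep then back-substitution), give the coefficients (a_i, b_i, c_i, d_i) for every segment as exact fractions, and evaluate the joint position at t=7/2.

  seg 0: a=4 b=4/5 c=0 d=-3/40
  seg 1: a=5 b=-1/10 c=-9/20 d=1/20
S(7/2) = 641/160

Δ: Δ0=1/2, Δ1=-1
row 1: diag=10, rhs=-9; c'=3/10, d'=-9/10
back: M1=-9/10
M: M0=0, M1=-9/10, M2=0
seg 0: a=4, c=M0/2=0, d=(M1−M0)/(6·2)=-3/40, b=Δ0−h0·(2M0+M1)/6=4/5
seg 1: a=5, c=M1/2=-9/20, d=(M2−M1)/(6·3)=1/20, b=Δ1−h1·(2M1+M2)/6=-1/10
t_q=7/2 → seg 1, τ=3/2; S=5+-1/10·τ+-9/20·τ²+1/20·τ³=641/160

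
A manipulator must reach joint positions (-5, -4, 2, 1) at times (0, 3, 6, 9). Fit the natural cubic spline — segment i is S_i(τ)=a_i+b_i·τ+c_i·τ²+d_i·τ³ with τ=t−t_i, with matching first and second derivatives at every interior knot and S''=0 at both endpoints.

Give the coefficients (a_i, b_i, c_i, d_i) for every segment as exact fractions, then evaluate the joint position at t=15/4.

  seg 0: a=-5 b=-4/15 c=0 d=1/15
  seg 1: a=-4 b=23/15 c=3/5 d=-4/27
  seg 2: a=2 b=17/15 c=-11/15 d=11/135
S(15/4) = -103/40

Δ: Δ0=1/3, Δ1=2, Δ2=-1/3
row 1: diag=12, rhs=10; c'=1/4, d'=5/6
row 2: denom=12−3·1/4=45/4; d'=(-14−3·5/6)/(45/4)=-22/15
back: M2=-22/15
back: M1=5/6−1/4·-22/15=6/5
M: M0=0, M1=6/5, M2=-22/15, M3=0
seg 0: a=-5, c=M0/2=0, d=(M1−M0)/(6·3)=1/15, b=Δ0−h0·(2M0+M1)/6=-4/15
seg 1: a=-4, c=M1/2=3/5, d=(M2−M1)/(6·3)=-4/27, b=Δ1−h1·(2M1+M2)/6=23/15
seg 2: a=2, c=M2/2=-11/15, d=(M3−M2)/(6·3)=11/135, b=Δ2−h2·(2M2+M3)/6=17/15
t_q=15/4 → seg 1, τ=3/4; S=-4+23/15·τ+3/5·τ²+-4/27·τ³=-103/40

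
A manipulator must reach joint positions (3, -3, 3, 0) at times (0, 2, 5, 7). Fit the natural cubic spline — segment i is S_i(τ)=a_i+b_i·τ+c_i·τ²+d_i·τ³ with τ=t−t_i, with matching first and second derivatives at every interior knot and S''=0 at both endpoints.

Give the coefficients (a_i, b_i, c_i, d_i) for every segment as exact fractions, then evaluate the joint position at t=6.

  seg 0: a=3 b=-394/91 c=0 d=121/364
  seg 1: a=-3 b=-31/91 c=363/182 d=-17/42
  seg 2: a=3 b=127/182 c=-150/91 d=25/91
S(6) = 423/182

Δ: Δ0=-3, Δ1=2, Δ2=-3/2
row 1: diag=10, rhs=30; c'=3/10, d'=3
row 2: denom=10−3·3/10=91/10; d'=(-21−3·3)/(91/10)=-300/91
back: M2=-300/91
back: M1=3−3/10·-300/91=363/91
M: M0=0, M1=363/91, M2=-300/91, M3=0
seg 0: a=3, c=M0/2=0, d=(M1−M0)/(6·2)=121/364, b=Δ0−h0·(2M0+M1)/6=-394/91
seg 1: a=-3, c=M1/2=363/182, d=(M2−M1)/(6·3)=-17/42, b=Δ1−h1·(2M1+M2)/6=-31/91
seg 2: a=3, c=M2/2=-150/91, d=(M3−M2)/(6·2)=25/91, b=Δ2−h2·(2M2+M3)/6=127/182
t_q=6 → seg 2, τ=1; S=3+127/182·τ+-150/91·τ²+25/91·τ³=423/182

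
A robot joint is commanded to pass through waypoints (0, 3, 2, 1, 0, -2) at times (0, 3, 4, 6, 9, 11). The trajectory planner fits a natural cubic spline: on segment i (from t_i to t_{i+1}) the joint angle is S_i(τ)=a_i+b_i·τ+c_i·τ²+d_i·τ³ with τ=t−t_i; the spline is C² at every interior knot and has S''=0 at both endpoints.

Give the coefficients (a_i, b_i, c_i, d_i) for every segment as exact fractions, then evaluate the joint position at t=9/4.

Δ: Δ0=1, Δ1=-1, Δ2=-1/2, Δ3=-1/3, Δ4=-1
row 1: diag=8, rhs=-12; c'=1/8, d'=-3/2
row 2: denom=6−1·1/8=47/8; d'=(3−1·-3/2)/(47/8)=36/47
row 3: denom=10−2·16/47=438/47; d'=(1−2·36/47)/(438/47)=-25/438
row 4: denom=10−3·47/146=1319/146; d'=(-4−3·-25/438)/(1319/146)=-559/1319
back: M4=-559/1319
back: M3=-25/438−47/146·-559/1319=314/3957
back: M2=36/47−16/47·314/3957=2924/3957
back: M1=-3/2−1/8·2924/3957=-6301/3957
M: M0=0, M1=-6301/3957, M2=2924/3957, M3=314/3957, M4=-559/1319, M5=0
seg 0: a=0, c=M0/2=0, d=(M1−M0)/(6·3)=-6301/71226, b=Δ0−h0·(2M0+M1)/6=14215/7914
seg 1: a=3, c=M1/2=-6301/7914, d=(M2−M1)/(6·1)=1025/2638, b=Δ1−h1·(2M1+M2)/6=-2344/3957
seg 2: a=2, c=M2/2=1462/3957, d=(M3−M2)/(6·2)=-145/2638, b=Δ2−h2·(2M2+M3)/6=-8065/7914
seg 3: a=1, c=M3/2=157/3957, d=(M4−M3)/(6·3)=-1991/71226, b=Δ3−h3·(2M3+M4)/6=-1589/7914
seg 4: a=0, c=M4/2=-559/2638, d=(M5−M4)/(6·2)=559/15828, b=Δ4−h4·(2M4+M5)/6=-2839/3957
t_q=9/4 → seg 0, τ=9/4; S=0+14215/7914·τ+0·τ²+-6301/71226·τ³=512193/168832

  seg 0: a=0 b=14215/7914 c=0 d=-6301/71226
  seg 1: a=3 b=-2344/3957 c=-6301/7914 d=1025/2638
  seg 2: a=2 b=-8065/7914 c=1462/3957 d=-145/2638
  seg 3: a=1 b=-1589/7914 c=157/3957 d=-1991/71226
  seg 4: a=0 b=-2839/3957 c=-559/2638 d=559/15828
S(9/4) = 512193/168832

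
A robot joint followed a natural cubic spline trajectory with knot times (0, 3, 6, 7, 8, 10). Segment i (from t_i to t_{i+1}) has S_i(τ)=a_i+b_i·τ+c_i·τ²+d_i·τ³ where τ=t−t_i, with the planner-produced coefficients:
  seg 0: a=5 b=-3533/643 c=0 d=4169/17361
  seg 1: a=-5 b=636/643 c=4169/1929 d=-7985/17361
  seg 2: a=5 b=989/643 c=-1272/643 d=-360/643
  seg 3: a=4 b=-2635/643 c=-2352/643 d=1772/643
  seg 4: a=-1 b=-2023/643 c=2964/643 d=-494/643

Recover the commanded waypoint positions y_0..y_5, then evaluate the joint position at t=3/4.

y_0 = S_0(0) = a_0 = 5
y_1 = S_1(0) = a_1 = -5
y_2 = S_2(0) = a_2 = 5
y_3 = S_3(0) = a_3 = 4
y_4 = S_4(0) = a_4 = -1
y_5 = S_4(2) = 5
t_q=3/4 is in segment 0 (τ=3/4); S_0(τ)=40345/41152

y_0=5 y_1=-5 y_2=5 y_3=4 y_4=-1 y_5=5
S(3/4) = 40345/41152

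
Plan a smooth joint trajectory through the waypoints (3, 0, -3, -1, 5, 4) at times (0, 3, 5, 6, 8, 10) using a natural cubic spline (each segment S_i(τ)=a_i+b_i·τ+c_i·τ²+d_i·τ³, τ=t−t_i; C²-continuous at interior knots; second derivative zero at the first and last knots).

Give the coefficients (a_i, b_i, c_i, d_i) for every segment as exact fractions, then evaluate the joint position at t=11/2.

Δ: Δ0=-1, Δ1=-3/2, Δ2=2, Δ3=3, Δ4=-1/2
row 1: diag=10, rhs=-3; c'=1/5, d'=-3/10
row 2: denom=6−2·1/5=28/5; d'=(21−2·-3/10)/(28/5)=27/7
row 3: denom=6−1·5/28=163/28; d'=(6−1·27/7)/(163/28)=60/163
row 4: denom=8−2·56/163=1192/163; d'=(-21−2·60/163)/(1192/163)=-3543/1192
back: M4=-3543/1192
back: M3=60/163−56/163·-3543/1192=207/149
back: M2=27/7−5/28·207/149=2151/596
back: M1=-3/10−1/5·2151/596=-609/596
M: M0=0, M1=-609/596, M2=2151/596, M3=207/149, M4=-3543/1192, M5=0
seg 0: a=3, c=M0/2=0, d=(M1−M0)/(6·3)=-203/3576, b=Δ0−h0·(2M0+M1)/6=-583/1192
seg 1: a=0, c=M1/2=-609/1192, d=(M2−M1)/(6·2)=115/298, b=Δ1−h1·(2M1+M2)/6=-1205/596
seg 2: a=-3, c=M2/2=2151/1192, d=(M3−M2)/(6·1)=-441/1192, b=Δ2−h2·(2M2+M3)/6=337/596
seg 3: a=-1, c=M3/2=207/298, d=(M4−M3)/(6·2)=-1733/4768, b=Δ3−h3·(2M3+M4)/6=3653/1192
seg 4: a=5, c=M4/2=-3543/2384, d=(M5−M4)/(6·2)=1181/4768, b=Δ4−h4·(2M4+M5)/6=883/596
t_q=11/2 → seg 2, τ=1/2; S=-3+337/596·τ+2151/1192·τ²+-441/1192·τ³=-22051/9536

  seg 0: a=3 b=-583/1192 c=0 d=-203/3576
  seg 1: a=0 b=-1205/596 c=-609/1192 d=115/298
  seg 2: a=-3 b=337/596 c=2151/1192 d=-441/1192
  seg 3: a=-1 b=3653/1192 c=207/298 d=-1733/4768
  seg 4: a=5 b=883/596 c=-3543/2384 d=1181/4768
S(11/2) = -22051/9536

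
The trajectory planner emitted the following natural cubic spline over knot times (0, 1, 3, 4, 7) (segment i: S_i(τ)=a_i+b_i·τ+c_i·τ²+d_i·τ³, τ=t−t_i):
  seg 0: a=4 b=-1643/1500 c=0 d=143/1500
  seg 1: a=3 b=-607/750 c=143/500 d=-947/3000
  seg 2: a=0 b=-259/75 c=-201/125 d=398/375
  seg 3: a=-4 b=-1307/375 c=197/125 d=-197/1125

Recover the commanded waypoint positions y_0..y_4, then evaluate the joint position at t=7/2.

y_0 = S_0(0) = a_0 = 4
y_1 = S_1(0) = a_1 = 3
y_2 = S_2(0) = a_2 = 0
y_3 = S_3(0) = a_3 = -4
y_4 = S_3(3) = -5
t_q=7/2 is in segment 2 (τ=1/2); S_2(τ)=-499/250

y_0=4 y_1=3 y_2=0 y_3=-4 y_4=-5
S(7/2) = -499/250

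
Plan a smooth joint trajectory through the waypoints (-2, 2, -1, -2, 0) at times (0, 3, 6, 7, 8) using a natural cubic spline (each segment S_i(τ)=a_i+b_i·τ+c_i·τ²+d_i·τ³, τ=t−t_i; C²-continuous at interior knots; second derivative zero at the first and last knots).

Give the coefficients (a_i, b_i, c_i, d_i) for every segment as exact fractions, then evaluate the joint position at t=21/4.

  seg 0: a=-2 b=319/168 c=0 d=-95/1512
  seg 1: a=2 b=17/84 c=-95/168 d=83/1512
  seg 2: a=-1 b=-41/24 c=-1/14 d=131/168
  seg 3: a=-2 b=41/84 c=127/56 d=-127/168
S(21/4) = 781/3584

Δ: Δ0=4/3, Δ1=-1, Δ2=-1, Δ3=2
row 1: diag=12, rhs=-14; c'=1/4, d'=-7/6
row 2: denom=8−3·1/4=29/4; d'=(0−3·-7/6)/(29/4)=14/29
row 3: denom=4−1·4/29=112/29; d'=(18−1·14/29)/(112/29)=127/28
back: M3=127/28
back: M2=14/29−4/29·127/28=-1/7
back: M1=-7/6−1/4·-1/7=-95/84
M: M0=0, M1=-95/84, M2=-1/7, M3=127/28, M4=0
seg 0: a=-2, c=M0/2=0, d=(M1−M0)/(6·3)=-95/1512, b=Δ0−h0·(2M0+M1)/6=319/168
seg 1: a=2, c=M1/2=-95/168, d=(M2−M1)/(6·3)=83/1512, b=Δ1−h1·(2M1+M2)/6=17/84
seg 2: a=-1, c=M2/2=-1/14, d=(M3−M2)/(6·1)=131/168, b=Δ2−h2·(2M2+M3)/6=-41/24
seg 3: a=-2, c=M3/2=127/56, d=(M4−M3)/(6·1)=-127/168, b=Δ3−h3·(2M3+M4)/6=41/84
t_q=21/4 → seg 1, τ=9/4; S=2+17/84·τ+-95/168·τ²+83/1512·τ³=781/3584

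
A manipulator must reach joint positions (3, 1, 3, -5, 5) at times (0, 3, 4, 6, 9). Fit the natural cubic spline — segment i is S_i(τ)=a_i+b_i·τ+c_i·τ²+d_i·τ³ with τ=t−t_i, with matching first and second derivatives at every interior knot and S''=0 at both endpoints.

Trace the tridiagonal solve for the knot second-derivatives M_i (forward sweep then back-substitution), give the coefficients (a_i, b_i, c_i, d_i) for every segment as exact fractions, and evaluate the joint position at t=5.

  seg 0: a=3 b=-482/219 c=0 d=112/657
  seg 1: a=1 b=526/219 c=112/73 d=-424/219
  seg 2: a=3 b=-74/219 c=-312/73 d=535/438
  seg 3: a=-5 b=-608/219 c=223/73 d=-223/657
S(5) = -57/146

Δ: Δ0=-2/3, Δ1=2, Δ2=-4, Δ3=10/3
row 1: diag=8, rhs=16; c'=1/8, d'=2
row 2: denom=6−1·1/8=47/8; d'=(-36−1·2)/(47/8)=-304/47
row 3: denom=10−2·16/47=438/47; d'=(44−2·-304/47)/(438/47)=446/73
back: M3=446/73
back: M2=-304/47−16/47·446/73=-624/73
back: M1=2−1/8·-624/73=224/73
M: M0=0, M1=224/73, M2=-624/73, M3=446/73, M4=0
seg 0: a=3, c=M0/2=0, d=(M1−M0)/(6·3)=112/657, b=Δ0−h0·(2M0+M1)/6=-482/219
seg 1: a=1, c=M1/2=112/73, d=(M2−M1)/(6·1)=-424/219, b=Δ1−h1·(2M1+M2)/6=526/219
seg 2: a=3, c=M2/2=-312/73, d=(M3−M2)/(6·2)=535/438, b=Δ2−h2·(2M2+M3)/6=-74/219
seg 3: a=-5, c=M3/2=223/73, d=(M4−M3)/(6·3)=-223/657, b=Δ3−h3·(2M3+M4)/6=-608/219
t_q=5 → seg 2, τ=1; S=3+-74/219·τ+-312/73·τ²+535/438·τ³=-57/146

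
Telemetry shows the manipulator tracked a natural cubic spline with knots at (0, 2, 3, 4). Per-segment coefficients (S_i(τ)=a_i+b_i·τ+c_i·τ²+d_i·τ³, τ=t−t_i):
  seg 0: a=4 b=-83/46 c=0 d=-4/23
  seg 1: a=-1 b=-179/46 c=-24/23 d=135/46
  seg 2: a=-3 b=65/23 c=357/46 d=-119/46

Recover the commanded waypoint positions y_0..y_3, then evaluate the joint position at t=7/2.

y_0=4 y_1=-1 y_2=-3 y_3=5
S(7/2) = 11/368

y_0 = S_0(0) = a_0 = 4
y_1 = S_1(0) = a_1 = -1
y_2 = S_2(0) = a_2 = -3
y_3 = S_2(1) = 5
t_q=7/2 is in segment 2 (τ=1/2); S_2(τ)=11/368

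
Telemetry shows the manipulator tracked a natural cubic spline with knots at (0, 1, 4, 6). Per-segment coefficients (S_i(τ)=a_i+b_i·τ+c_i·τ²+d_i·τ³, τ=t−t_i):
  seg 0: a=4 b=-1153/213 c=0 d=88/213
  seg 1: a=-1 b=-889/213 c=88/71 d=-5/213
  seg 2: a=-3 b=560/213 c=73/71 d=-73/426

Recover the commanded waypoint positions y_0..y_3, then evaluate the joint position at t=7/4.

y_0=4 y_1=-1 y_2=-3 y_3=5
S(7/4) = -15645/4544

y_0 = S_0(0) = a_0 = 4
y_1 = S_1(0) = a_1 = -1
y_2 = S_2(0) = a_2 = -3
y_3 = S_2(2) = 5
t_q=7/4 is in segment 1 (τ=3/4); S_1(τ)=-15645/4544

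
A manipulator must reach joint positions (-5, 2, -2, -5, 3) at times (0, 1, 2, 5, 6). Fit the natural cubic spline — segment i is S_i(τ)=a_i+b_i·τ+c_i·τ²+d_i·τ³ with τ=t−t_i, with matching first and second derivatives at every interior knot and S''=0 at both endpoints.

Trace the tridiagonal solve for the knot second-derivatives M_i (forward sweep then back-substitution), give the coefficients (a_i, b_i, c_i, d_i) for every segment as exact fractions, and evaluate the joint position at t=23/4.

Δ: Δ0=7, Δ1=-4, Δ2=-1, Δ3=8
row 1: diag=4, rhs=-66; c'=1/4, d'=-33/2
row 2: denom=8−1·1/4=31/4; d'=(18−1·-33/2)/(31/4)=138/31
row 3: denom=8−3·12/31=212/31; d'=(54−3·138/31)/(212/31)=315/53
back: M3=315/53
back: M2=138/31−12/31·315/53=114/53
back: M1=-33/2−1/4·114/53=-903/53
M: M0=0, M1=-903/53, M2=114/53, M3=315/53, M4=0
seg 0: a=-5, c=M0/2=0, d=(M1−M0)/(6·1)=-301/106, b=Δ0−h0·(2M0+M1)/6=1043/106
seg 1: a=2, c=M1/2=-903/106, d=(M2−M1)/(6·1)=339/106, b=Δ1−h1·(2M1+M2)/6=70/53
seg 2: a=-2, c=M2/2=57/53, d=(M3−M2)/(6·3)=67/318, b=Δ2−h2·(2M2+M3)/6=-649/106
seg 3: a=-5, c=M3/2=315/106, d=(M4−M3)/(6·1)=-105/106, b=Δ3−h3·(2M3+M4)/6=319/53
t_q=23/4 → seg 3, τ=3/4; S=-5+319/53·τ+315/106·τ²+-105/106·τ³=5209/6784

  seg 0: a=-5 b=1043/106 c=0 d=-301/106
  seg 1: a=2 b=70/53 c=-903/106 d=339/106
  seg 2: a=-2 b=-649/106 c=57/53 d=67/318
  seg 3: a=-5 b=319/53 c=315/106 d=-105/106
S(23/4) = 5209/6784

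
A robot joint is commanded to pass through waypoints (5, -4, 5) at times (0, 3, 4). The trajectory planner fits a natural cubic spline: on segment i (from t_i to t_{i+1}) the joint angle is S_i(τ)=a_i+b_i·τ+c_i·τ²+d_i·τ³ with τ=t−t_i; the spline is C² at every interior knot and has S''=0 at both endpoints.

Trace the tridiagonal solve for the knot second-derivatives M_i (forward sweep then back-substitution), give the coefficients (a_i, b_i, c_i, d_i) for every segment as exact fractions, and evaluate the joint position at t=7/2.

  seg 0: a=5 b=-15/2 c=0 d=1/2
  seg 1: a=-4 b=6 c=9/2 d=-3/2
S(7/2) = -1/16

Δ: Δ0=-3, Δ1=9
row 1: diag=8, rhs=72; c'=1/8, d'=9
back: M1=9
M: M0=0, M1=9, M2=0
seg 0: a=5, c=M0/2=0, d=(M1−M0)/(6·3)=1/2, b=Δ0−h0·(2M0+M1)/6=-15/2
seg 1: a=-4, c=M1/2=9/2, d=(M2−M1)/(6·1)=-3/2, b=Δ1−h1·(2M1+M2)/6=6
t_q=7/2 → seg 1, τ=1/2; S=-4+6·τ+9/2·τ²+-3/2·τ³=-1/16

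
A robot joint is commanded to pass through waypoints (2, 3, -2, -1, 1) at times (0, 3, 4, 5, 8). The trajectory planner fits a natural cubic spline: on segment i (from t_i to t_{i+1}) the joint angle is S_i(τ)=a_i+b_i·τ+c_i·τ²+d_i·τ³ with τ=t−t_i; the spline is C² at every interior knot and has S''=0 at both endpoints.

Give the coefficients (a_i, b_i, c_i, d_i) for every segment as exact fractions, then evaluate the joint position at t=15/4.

  seg 0: a=2 b=721/240 c=0 d=-641/2160
  seg 1: a=3 b=-601/120 c=-641/240 d=643/240
  seg 2: a=-2 b=-37/16 c=161/30 d=-493/240
  seg 3: a=-1 b=271/120 c=-191/240 d=191/2160
S(15/4) = -5777/5120

Δ: Δ0=1/3, Δ1=-5, Δ2=1, Δ3=2/3
row 1: diag=8, rhs=-32; c'=1/8, d'=-4
row 2: denom=4−1·1/8=31/8; d'=(36−1·-4)/(31/8)=320/31
row 3: denom=8−1·8/31=240/31; d'=(-2−1·320/31)/(240/31)=-191/120
back: M3=-191/120
back: M2=320/31−8/31·-191/120=161/15
back: M1=-4−1/8·161/15=-641/120
M: M0=0, M1=-641/120, M2=161/15, M3=-191/120, M4=0
seg 0: a=2, c=M0/2=0, d=(M1−M0)/(6·3)=-641/2160, b=Δ0−h0·(2M0+M1)/6=721/240
seg 1: a=3, c=M1/2=-641/240, d=(M2−M1)/(6·1)=643/240, b=Δ1−h1·(2M1+M2)/6=-601/120
seg 2: a=-2, c=M2/2=161/30, d=(M3−M2)/(6·1)=-493/240, b=Δ2−h2·(2M2+M3)/6=-37/16
seg 3: a=-1, c=M3/2=-191/240, d=(M4−M3)/(6·3)=191/2160, b=Δ3−h3·(2M3+M4)/6=271/120
t_q=15/4 → seg 1, τ=3/4; S=3+-601/120·τ+-641/240·τ²+643/240·τ³=-5777/5120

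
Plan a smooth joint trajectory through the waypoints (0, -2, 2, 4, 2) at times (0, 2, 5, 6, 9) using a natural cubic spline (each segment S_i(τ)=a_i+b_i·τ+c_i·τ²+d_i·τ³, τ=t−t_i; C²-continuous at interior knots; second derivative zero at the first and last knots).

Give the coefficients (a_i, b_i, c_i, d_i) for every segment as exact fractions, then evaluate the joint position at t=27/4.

  seg 0: a=0 b=-134/93 c=0 d=41/372
  seg 1: a=-2 b=-11/93 c=41/62 d=-11/186
  seg 2: a=2 b=419/186 c=4/31 d=-71/186
  seg 3: a=4 b=127/93 c=-63/62 d=7/62
S(27/4) = 17857/3968

Δ: Δ0=-1, Δ1=4/3, Δ2=2, Δ3=-2/3
row 1: diag=10, rhs=14; c'=3/10, d'=7/5
row 2: denom=8−3·3/10=71/10; d'=(4−3·7/5)/(71/10)=-2/71
row 3: denom=8−1·10/71=558/71; d'=(-16−1·-2/71)/(558/71)=-63/31
back: M3=-63/31
back: M2=-2/71−10/71·-63/31=8/31
back: M1=7/5−3/10·8/31=41/31
M: M0=0, M1=41/31, M2=8/31, M3=-63/31, M4=0
seg 0: a=0, c=M0/2=0, d=(M1−M0)/(6·2)=41/372, b=Δ0−h0·(2M0+M1)/6=-134/93
seg 1: a=-2, c=M1/2=41/62, d=(M2−M1)/(6·3)=-11/186, b=Δ1−h1·(2M1+M2)/6=-11/93
seg 2: a=2, c=M2/2=4/31, d=(M3−M2)/(6·1)=-71/186, b=Δ2−h2·(2M2+M3)/6=419/186
seg 3: a=4, c=M3/2=-63/62, d=(M4−M3)/(6·3)=7/62, b=Δ3−h3·(2M3+M4)/6=127/93
t_q=27/4 → seg 3, τ=3/4; S=4+127/93·τ+-63/62·τ²+7/62·τ³=17857/3968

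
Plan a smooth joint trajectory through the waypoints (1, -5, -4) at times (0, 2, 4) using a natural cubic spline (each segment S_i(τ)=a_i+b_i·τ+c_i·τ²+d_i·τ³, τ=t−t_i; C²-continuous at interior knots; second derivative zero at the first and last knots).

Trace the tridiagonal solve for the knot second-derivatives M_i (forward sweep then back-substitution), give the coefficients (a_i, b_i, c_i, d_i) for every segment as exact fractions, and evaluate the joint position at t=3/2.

  seg 0: a=1 b=-31/8 c=0 d=7/32
  seg 1: a=-5 b=-5/4 c=21/16 d=-7/32
S(3/2) = -1043/256

Δ: Δ0=-3, Δ1=1/2
row 1: diag=8, rhs=21; c'=1/4, d'=21/8
back: M1=21/8
M: M0=0, M1=21/8, M2=0
seg 0: a=1, c=M0/2=0, d=(M1−M0)/(6·2)=7/32, b=Δ0−h0·(2M0+M1)/6=-31/8
seg 1: a=-5, c=M1/2=21/16, d=(M2−M1)/(6·2)=-7/32, b=Δ1−h1·(2M1+M2)/6=-5/4
t_q=3/2 → seg 0, τ=3/2; S=1+-31/8·τ+0·τ²+7/32·τ³=-1043/256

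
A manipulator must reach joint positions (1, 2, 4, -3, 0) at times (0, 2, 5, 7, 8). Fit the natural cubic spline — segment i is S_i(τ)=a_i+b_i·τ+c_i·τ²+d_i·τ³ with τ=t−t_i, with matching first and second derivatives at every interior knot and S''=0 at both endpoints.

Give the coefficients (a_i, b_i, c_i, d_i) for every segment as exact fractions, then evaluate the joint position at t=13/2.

  seg 0: a=1 b=19/1518 c=0 d=185/1518
  seg 1: a=2 b=2239/1518 c=185/253 d=-1519/4554
  seg 2: a=4 b=-2386/759 c=-1149/506 d=6353/6072
  seg 3: a=-3 b=499/1518 c=4055/1012 d=-4055/3036
S(13/2) = -37135/16192

Δ: Δ0=1/2, Δ1=2/3, Δ2=-7/2, Δ3=3
row 1: diag=10, rhs=1; c'=3/10, d'=1/10
row 2: denom=10−3·3/10=91/10; d'=(-25−3·1/10)/(91/10)=-253/91
row 3: denom=6−2·20/91=506/91; d'=(39−2·-253/91)/(506/91)=4055/506
back: M3=4055/506
back: M2=-253/91−20/91·4055/506=-1149/253
back: M1=1/10−3/10·-1149/253=370/253
M: M0=0, M1=370/253, M2=-1149/253, M3=4055/506, M4=0
seg 0: a=1, c=M0/2=0, d=(M1−M0)/(6·2)=185/1518, b=Δ0−h0·(2M0+M1)/6=19/1518
seg 1: a=2, c=M1/2=185/253, d=(M2−M1)/(6·3)=-1519/4554, b=Δ1−h1·(2M1+M2)/6=2239/1518
seg 2: a=4, c=M2/2=-1149/506, d=(M3−M2)/(6·2)=6353/6072, b=Δ2−h2·(2M2+M3)/6=-2386/759
seg 3: a=-3, c=M3/2=4055/1012, d=(M4−M3)/(6·1)=-4055/3036, b=Δ3−h3·(2M3+M4)/6=499/1518
t_q=13/2 → seg 2, τ=3/2; S=4+-2386/759·τ+-1149/506·τ²+6353/6072·τ³=-37135/16192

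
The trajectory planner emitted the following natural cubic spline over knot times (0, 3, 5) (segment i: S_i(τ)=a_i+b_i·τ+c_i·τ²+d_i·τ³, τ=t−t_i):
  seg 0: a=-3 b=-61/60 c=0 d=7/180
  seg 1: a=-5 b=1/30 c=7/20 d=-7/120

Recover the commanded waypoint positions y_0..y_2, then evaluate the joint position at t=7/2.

y_0 = S_0(0) = a_0 = -3
y_1 = S_1(0) = a_1 = -5
y_2 = S_1(2) = -4
t_q=7/2 is in segment 1 (τ=1/2); S_1(τ)=-1569/320

y_0=-3 y_1=-5 y_2=-4
S(7/2) = -1569/320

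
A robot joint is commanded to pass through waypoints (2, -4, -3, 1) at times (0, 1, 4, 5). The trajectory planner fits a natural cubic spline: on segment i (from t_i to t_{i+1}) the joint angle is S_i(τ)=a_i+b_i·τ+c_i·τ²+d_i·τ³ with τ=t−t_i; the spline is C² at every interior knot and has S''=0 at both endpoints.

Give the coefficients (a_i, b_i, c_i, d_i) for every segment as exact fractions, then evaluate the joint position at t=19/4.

  seg 0: a=2 b=-1109/165 c=0 d=119/165
  seg 1: a=-4 b=-752/165 c=119/55 d=-8/45
  seg 2: a=-3 b=598/165 c=31/55 d=-31/165
S(19/4) = -31/704

Δ: Δ0=-6, Δ1=1/3, Δ2=4
row 1: diag=8, rhs=38; c'=3/8, d'=19/4
row 2: denom=8−3·3/8=55/8; d'=(22−3·19/4)/(55/8)=62/55
back: M2=62/55
back: M1=19/4−3/8·62/55=238/55
M: M0=0, M1=238/55, M2=62/55, M3=0
seg 0: a=2, c=M0/2=0, d=(M1−M0)/(6·1)=119/165, b=Δ0−h0·(2M0+M1)/6=-1109/165
seg 1: a=-4, c=M1/2=119/55, d=(M2−M1)/(6·3)=-8/45, b=Δ1−h1·(2M1+M2)/6=-752/165
seg 2: a=-3, c=M2/2=31/55, d=(M3−M2)/(6·1)=-31/165, b=Δ2−h2·(2M2+M3)/6=598/165
t_q=19/4 → seg 2, τ=3/4; S=-3+598/165·τ+31/55·τ²+-31/165·τ³=-31/704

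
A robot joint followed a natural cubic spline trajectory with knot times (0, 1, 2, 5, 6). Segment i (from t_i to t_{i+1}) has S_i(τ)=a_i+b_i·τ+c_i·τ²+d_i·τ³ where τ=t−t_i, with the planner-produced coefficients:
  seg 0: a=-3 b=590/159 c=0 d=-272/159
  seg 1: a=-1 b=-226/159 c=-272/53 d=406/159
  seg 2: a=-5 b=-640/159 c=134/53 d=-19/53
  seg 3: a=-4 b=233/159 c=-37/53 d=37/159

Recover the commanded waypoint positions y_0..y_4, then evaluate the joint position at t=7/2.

y_0 = S_0(0) = a_0 = -3
y_1 = S_1(0) = a_1 = -1
y_2 = S_2(0) = a_2 = -5
y_3 = S_3(0) = a_3 = -4
y_4 = S_3(1) = -3
t_q=7/2 is in segment 2 (τ=3/2); S_2(τ)=-2781/424

y_0=-3 y_1=-1 y_2=-5 y_3=-4 y_4=-3
S(7/2) = -2781/424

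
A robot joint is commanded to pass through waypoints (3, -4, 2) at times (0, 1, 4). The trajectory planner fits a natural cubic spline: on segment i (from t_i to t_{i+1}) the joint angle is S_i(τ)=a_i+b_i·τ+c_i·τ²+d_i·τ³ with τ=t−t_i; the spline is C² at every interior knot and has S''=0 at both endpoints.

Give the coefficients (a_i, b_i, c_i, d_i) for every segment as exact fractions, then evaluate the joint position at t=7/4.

Δ: Δ0=-7, Δ1=2
row 1: diag=8, rhs=54; c'=3/8, d'=27/4
back: M1=27/4
M: M0=0, M1=27/4, M2=0
seg 0: a=3, c=M0/2=0, d=(M1−M0)/(6·1)=9/8, b=Δ0−h0·(2M0+M1)/6=-65/8
seg 1: a=-4, c=M1/2=27/8, d=(M2−M1)/(6·3)=-3/8, b=Δ1−h1·(2M1+M2)/6=-19/4
t_q=7/4 → seg 1, τ=3/4; S=-4+-19/4·τ+27/8·τ²+-3/8·τ³=-2981/512

  seg 0: a=3 b=-65/8 c=0 d=9/8
  seg 1: a=-4 b=-19/4 c=27/8 d=-3/8
S(7/4) = -2981/512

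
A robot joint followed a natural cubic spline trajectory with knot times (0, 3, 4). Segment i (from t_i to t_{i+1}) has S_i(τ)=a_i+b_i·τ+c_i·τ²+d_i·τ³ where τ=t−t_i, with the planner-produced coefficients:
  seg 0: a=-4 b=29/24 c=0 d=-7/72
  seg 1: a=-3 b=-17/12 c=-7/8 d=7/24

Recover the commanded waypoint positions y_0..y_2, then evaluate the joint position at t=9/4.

y_0=-4 y_1=-3 y_2=-5
S(9/4) = -1223/512

y_0 = S_0(0) = a_0 = -4
y_1 = S_1(0) = a_1 = -3
y_2 = S_1(1) = -5
t_q=9/4 is in segment 0 (τ=9/4); S_0(τ)=-1223/512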